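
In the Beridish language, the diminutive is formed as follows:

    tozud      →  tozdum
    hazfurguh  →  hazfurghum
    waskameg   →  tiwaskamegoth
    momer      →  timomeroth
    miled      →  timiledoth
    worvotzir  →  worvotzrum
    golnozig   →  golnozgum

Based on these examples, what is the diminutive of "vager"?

tivageroth

"vager" has last vowel 'e'. The stems whose last vowel is 'e' (miled → timiledoth, momer → timomeroth, waskameg → tiwaskamegoth) add ti- … -oth around the stem.
The other pattern: stems whose last vowel is 'i' or 'u' delete the last vowel and add -um.
So vager → tivageroth.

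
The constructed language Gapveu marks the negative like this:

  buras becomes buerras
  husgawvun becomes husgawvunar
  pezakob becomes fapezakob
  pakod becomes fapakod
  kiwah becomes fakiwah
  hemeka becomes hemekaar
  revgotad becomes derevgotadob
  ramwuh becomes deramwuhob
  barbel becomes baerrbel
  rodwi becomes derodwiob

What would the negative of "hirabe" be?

hirabear

ramwuh and kiwah both end in -h yet inflect differently (deramwuhob, fakiwah), so the final letter is not what conditions the rule; the first letter is.
"hirabe" begins with h-. The stems beginning with h- (husgawvun → husgawvunar, hemeka → hemekaar) add -ar.
So hirabe → hirabear.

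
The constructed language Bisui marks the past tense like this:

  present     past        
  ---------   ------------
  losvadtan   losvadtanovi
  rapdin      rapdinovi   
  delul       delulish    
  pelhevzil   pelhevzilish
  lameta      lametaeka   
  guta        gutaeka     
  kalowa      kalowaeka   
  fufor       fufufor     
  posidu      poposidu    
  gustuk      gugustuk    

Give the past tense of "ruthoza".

rapdin and pelhevzil both have last vowel 'i' yet inflect differently (rapdinovi, pelhevzilish), so the last vowel is not what conditions the rule; the final letter is.
"ruthoza" ends in -a. The stems ending in -a (lameta → lametaeka, guta → gutaeka, kalowa → kalowaeka) add -eka.
The other patterns: stems ending in -n add -ovi; stems ending in -l add -ish; stems ending in -k, -r or -u repeat the first consonant+vowel as a prefix.
So ruthoza → ruthozaeka.

ruthozaeka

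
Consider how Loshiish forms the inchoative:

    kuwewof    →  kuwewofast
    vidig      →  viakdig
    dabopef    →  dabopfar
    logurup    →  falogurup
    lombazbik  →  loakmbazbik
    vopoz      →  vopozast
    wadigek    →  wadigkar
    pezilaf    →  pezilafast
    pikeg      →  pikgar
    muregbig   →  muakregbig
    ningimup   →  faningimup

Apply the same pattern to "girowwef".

girowwfar

"girowwef" has last vowel 'e'. The stems whose last vowel is 'e' (dabopef → dabopfar, pikeg → pikgar, wadigek → wadigkar) delete the last vowel and add -ar.
The other patterns: stems whose last vowel is 'i' insert -ak- after the first vowel; stems whose last vowel is 'u' add the prefix fa-; stems whose last vowel is 'a' or 'o' add -ast.
So girowwef → girowwfar.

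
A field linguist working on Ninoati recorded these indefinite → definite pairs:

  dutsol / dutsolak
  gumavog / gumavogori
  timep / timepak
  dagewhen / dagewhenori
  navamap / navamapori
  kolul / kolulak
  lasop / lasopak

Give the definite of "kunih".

kunihak

"kunih" has 2 vowels. The stems with 2 vowels (lasop → lasopak, timep → timepak, kolul → kolulak) add -ak.
So kunih → kunihak.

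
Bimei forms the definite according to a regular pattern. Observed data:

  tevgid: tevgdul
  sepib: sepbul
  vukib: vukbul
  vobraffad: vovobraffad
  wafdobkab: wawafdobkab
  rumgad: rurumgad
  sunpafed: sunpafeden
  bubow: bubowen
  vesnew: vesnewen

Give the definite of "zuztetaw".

zuzuztetaw

tevgid and vobraffad both end in -d yet inflect differently (tevgdul, vovobraffad), so the final letter is not what conditions the rule; the last vowel is.
"zuztetaw" has last vowel 'a'. The stems whose last vowel is 'a' (vobraffad → vovobraffad, wafdobkab → wawafdobkab, rumgad → rurumgad) repeat the first consonant+vowel as a prefix.
So zuztetaw → zuzuztetaw.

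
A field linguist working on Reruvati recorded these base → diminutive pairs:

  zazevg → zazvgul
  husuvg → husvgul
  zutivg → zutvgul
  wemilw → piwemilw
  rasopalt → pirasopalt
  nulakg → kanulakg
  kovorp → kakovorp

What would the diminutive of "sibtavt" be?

zazevg and nulakg both end in -g yet inflect differently (zazvgul, kanulakg), so the final letter is not what conditions the rule; the second-to-last letter is.
"sibtavt" has second-to-last letter 'v'. The stems whose second-to-last letter is 'v' (zazevg → zazvgul, husuvg → husvgul, zutivg → zutvgul) delete the last vowel and add -ul.
So sibtavt → sibtvtul.

sibtvtul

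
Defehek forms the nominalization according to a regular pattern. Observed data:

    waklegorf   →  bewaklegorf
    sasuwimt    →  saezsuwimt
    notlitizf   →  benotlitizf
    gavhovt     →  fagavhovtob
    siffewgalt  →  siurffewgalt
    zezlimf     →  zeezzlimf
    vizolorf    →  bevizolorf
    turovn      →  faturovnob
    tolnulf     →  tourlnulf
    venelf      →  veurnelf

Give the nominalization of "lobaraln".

lourbaraln

sasuwimt and siffewgalt both end in -t yet inflect differently (saezsuwimt, siurffewgalt), so the final letter is not what conditions the rule; the second-to-last letter is.
"lobaraln" has second-to-last letter 'l'. The stems whose second-to-last letter is 'l' (siffewgalt → siurffewgalt, venelf → veurnelf, tolnulf → tourlnulf) insert -ur- after the first vowel.
The other patterns: stems whose second-to-last letter is 'm' insert -ez- after the first vowel; stems whose second-to-last letter is 'v' add fa- … -ob around the stem; stems whose second-to-last letter is 'r' or 'z' add the prefix be-.
So lobaraln → lourbaraln.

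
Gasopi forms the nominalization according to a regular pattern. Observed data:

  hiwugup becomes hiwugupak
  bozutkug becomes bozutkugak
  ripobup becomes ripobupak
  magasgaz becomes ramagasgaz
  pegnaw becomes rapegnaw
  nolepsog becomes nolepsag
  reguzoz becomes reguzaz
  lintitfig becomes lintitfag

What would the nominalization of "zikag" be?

bozutkug and nolepsog both end in -g yet inflect differently (bozutkugak, nolepsag), so the final letter is not what conditions the rule; the last vowel is.
"zikag" has last vowel 'a'. The stems whose last vowel is 'a' (magasgaz → ramagasgaz, pegnaw → rapegnaw) add the prefix ra-.
The other patterns: stems whose last vowel is 'u' add -ak; stems whose last vowel is 'i' or 'o' change the last vowel to 'a'.
So zikag → razikag.

razikag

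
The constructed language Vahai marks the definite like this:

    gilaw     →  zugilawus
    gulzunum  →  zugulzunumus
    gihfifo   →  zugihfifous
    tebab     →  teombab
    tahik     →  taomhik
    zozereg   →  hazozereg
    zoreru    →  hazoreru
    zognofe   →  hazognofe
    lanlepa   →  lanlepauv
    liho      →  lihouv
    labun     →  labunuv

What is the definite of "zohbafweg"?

hazohbafweg

"zohbafweg" begins with z-. The stems beginning with z- (zozereg → hazozereg, zoreru → hazoreru, zognofe → hazognofe) add the prefix ha-.
So zohbafweg → hazohbafweg.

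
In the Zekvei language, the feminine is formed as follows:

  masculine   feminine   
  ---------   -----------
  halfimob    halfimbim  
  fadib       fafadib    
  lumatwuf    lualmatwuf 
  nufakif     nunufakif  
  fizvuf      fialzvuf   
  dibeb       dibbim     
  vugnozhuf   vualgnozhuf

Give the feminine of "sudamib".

lumatwuf and nufakif both end in -f yet inflect differently (lualmatwuf, nunufakif), so the final letter is not what conditions the rule; the last vowel is.
"sudamib" has last vowel 'i'. The stems whose last vowel is 'i' (nufakif → nunufakif, fadib → fafadib) repeat the first consonant+vowel as a prefix.
So sudamib → susudamib.

susudamib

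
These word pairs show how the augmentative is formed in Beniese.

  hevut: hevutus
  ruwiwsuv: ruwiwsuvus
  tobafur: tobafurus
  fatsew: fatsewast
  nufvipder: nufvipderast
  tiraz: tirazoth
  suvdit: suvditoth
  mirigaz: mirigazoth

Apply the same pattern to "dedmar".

tobafur and nufvipder both end in -r yet inflect differently (tobafurus, nufvipderast), so the final letter is not what conditions the rule; the last vowel is.
"dedmar" has last vowel 'a'. The stems whose last vowel is 'a' (tiraz → tirazoth, mirigaz → mirigazoth) add -oth.
So dedmar → dedmaroth.

dedmaroth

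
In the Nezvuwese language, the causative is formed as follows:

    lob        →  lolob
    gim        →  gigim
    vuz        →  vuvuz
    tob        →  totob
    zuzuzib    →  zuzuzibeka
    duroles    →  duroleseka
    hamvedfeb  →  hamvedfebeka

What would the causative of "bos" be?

bobos

lob and zuzuzib both end in -b yet inflect differently (lolob, zuzuzibeka), so the final letter is not what conditions the rule; the number of vowels is.
"bos" has 1 vowel. The stems with 1 vowel (lob → lolob, gim → gigim, vuz → vuvuz) repeat the first consonant+vowel as a prefix.
The other pattern: stems with 3 vowels add -eka.
So bos → bobos.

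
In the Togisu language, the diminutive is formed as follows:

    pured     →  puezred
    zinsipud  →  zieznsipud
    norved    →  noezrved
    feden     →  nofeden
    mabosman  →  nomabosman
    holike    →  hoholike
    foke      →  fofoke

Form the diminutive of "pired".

pured and feden both have last vowel 'e' yet inflect differently (puezred, nofeden), so the last vowel is not what conditions the rule; the final letter is.
"pired" ends in -d. The stems ending in -d (pured → puezred, zinsipud → zieznsipud, norved → noezrved) insert -ez- after the first vowel.
So pired → piezred.

piezred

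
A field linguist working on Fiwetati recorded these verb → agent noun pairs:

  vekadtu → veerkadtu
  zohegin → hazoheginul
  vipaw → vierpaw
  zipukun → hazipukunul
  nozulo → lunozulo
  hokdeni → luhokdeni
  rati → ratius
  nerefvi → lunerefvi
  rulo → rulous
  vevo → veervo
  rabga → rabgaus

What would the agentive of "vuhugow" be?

vuerhugow

"vuhugow" begins with v-. The stems beginning with v- (vekadtu → veerkadtu, vipaw → vierpaw, vevo → veervo) insert -er- after the first vowel.
So vuhugow → vuerhugow.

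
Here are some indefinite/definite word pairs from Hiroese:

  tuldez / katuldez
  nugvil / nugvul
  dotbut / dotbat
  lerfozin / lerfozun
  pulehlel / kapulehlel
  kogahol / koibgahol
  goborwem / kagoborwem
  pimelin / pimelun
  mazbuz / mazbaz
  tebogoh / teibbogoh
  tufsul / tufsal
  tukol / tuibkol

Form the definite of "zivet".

tufsul and nugvil both end in -l yet inflect differently (tufsal, nugvul), so the final letter is not what conditions the rule; the last vowel is.
"zivet" has last vowel 'e'. The stems whose last vowel is 'e' (pulehlel → kapulehlel, tuldez → katuldez, goborwem → kagoborwem) add the prefix ka-.
The other patterns: stems whose last vowel is 'u' change the last vowel to 'a'; stems whose last vowel is 'i' change the last vowel to 'u'; stems whose last vowel is 'o' insert -ib- after the first vowel.
So zivet → kazivet.

kazivet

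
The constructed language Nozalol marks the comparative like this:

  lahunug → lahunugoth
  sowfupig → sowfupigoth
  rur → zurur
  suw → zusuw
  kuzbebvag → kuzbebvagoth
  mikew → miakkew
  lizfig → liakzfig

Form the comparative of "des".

zudes

suw and mikew both end in -w yet inflect differently (zusuw, miakkew), so the final letter is not what conditions the rule; the number of vowels is.
"des" has 1 vowel. The stems with 1 vowel (rur → zurur, suw → zusuw) add the prefix zu-.
The other patterns: stems with 2 vowels insert -ak- after the first vowel; stems with 3 vowels add -oth.
So des → zudes.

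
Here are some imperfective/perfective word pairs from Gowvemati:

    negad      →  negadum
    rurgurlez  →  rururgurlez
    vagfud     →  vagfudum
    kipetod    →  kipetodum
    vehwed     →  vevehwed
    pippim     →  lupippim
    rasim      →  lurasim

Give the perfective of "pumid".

lupumid

"pumid" has last vowel 'i'. The stems whose last vowel is 'i' (rasim → lurasim, pippim → lupippim) add the prefix lu-.
The other patterns: stems whose last vowel is 'e' repeat the first consonant+vowel as a prefix; stems whose last vowel is 'a', 'o' or 'u' add -um.
So pumid → lupumid.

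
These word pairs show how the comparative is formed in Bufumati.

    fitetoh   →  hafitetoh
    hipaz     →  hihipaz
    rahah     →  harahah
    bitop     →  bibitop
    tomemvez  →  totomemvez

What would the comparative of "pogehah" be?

"pogehah" ends in -h. The stems ending in -h (fitetoh → hafitetoh, rahah → harahah) add the prefix ha-.
The other pattern: stems ending in -p or -z repeat the first consonant+vowel as a prefix.
So pogehah → hapogehah.

hapogehah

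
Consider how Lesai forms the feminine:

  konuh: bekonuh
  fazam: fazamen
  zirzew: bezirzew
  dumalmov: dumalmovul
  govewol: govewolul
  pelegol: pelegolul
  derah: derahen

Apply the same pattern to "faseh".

befaseh

"faseh" has last vowel 'e'. The one such stem in the data (zirzew → bezirzew) adds the prefix be-, so the same rule applies.
So faseh → befaseh.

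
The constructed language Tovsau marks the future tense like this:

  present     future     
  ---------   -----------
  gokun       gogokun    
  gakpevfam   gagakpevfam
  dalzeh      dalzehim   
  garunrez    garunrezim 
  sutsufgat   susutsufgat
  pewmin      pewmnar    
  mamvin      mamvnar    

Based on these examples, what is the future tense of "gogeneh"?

gogenehim

"gogeneh" has last vowel 'e'. The stems whose last vowel is 'e' (dalzeh → dalzehim, garunrez → garunrezim) add -im.
So gogeneh → gogenehim.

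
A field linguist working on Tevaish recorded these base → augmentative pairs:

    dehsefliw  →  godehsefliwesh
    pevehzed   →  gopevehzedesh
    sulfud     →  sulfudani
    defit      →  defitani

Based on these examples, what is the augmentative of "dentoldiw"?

godentoldiwesh

pevehzed and sulfud both end in -d yet inflect differently (gopevehzedesh, sulfudani), so the final letter is not what conditions the rule; the number of vowels is.
"dentoldiw" has 3 vowels. The stems with 3 vowels (dehsefliw → godehsefliwesh, pevehzed → gopevehzedesh) add go- … -esh around the stem.
The other pattern: stems with 2 vowels add -ani.
So dentoldiw → godentoldiwesh.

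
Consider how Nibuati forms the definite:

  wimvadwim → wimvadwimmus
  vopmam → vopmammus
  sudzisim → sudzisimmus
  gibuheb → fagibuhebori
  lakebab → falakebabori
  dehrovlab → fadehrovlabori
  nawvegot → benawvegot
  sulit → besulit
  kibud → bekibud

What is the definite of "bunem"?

bunemmus

vopmam and lakebab both have last vowel 'a' yet inflect differently (vopmammus, falakebabori), so the last vowel is not what conditions the rule; the final letter is.
"bunem" ends in -m. The stems ending in -m (wimvadwim → wimvadwimmus, vopmam → vopmammus, sudzisim → sudzisimmus) double the final consonant and add -us.
So bunem → bunemmus.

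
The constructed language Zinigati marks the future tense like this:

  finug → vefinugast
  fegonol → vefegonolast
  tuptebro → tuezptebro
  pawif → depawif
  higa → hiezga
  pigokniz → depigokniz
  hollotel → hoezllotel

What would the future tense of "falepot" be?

fegonol and hollotel both end in -l yet inflect differently (vefegonolast, hoezllotel), so the final letter is not what conditions the rule; the first letter is.
"falepot" begins with f-. The stems beginning with f- (fegonol → vefegonolast, finug → vefinugast) add ve- … -ast around the stem.
So falepot → vefalepotast.

vefalepotast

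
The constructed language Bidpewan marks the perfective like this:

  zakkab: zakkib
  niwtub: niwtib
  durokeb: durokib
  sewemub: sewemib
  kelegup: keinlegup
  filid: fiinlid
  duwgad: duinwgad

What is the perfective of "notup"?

"notup" ends in -p. The one such stem in the data (kelegup → keinlegup) inserts -in- after the first vowel (as do filid, duwgad), so the same rule applies.
So notup → nointup.

nointup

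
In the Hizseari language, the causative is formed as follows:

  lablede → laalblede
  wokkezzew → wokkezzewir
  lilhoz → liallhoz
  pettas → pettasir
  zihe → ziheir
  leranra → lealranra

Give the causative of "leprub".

lealprub

lablede and zihe both end in -e yet inflect differently (laalblede, ziheir), so the final letter is not what conditions the rule; the first letter is.
"leprub" begins with l-. The stems beginning with l- (lilhoz → liallhoz, lablede → laalblede, leranra → lealranra) insert -al- after the first vowel.
So leprub → lealprub.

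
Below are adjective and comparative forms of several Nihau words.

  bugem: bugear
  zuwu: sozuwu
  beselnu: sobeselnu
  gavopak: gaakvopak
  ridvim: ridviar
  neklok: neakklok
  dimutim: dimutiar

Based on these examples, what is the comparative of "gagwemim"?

gagwemiar

bugem and beselnu both begin with b- yet inflect differently (bugear, sobeselnu), so the first letter is not what conditions the rule; the final letter is.
"gagwemim" ends in -m. The stems ending in -m (dimutim → dimutiar, bugem → bugear, ridvim → ridviar) drop the final letter and add -ar.
The other patterns: stems ending in -k insert -ak- after the first vowel; stems ending in -u add the prefix so-.
So gagwemim → gagwemiar.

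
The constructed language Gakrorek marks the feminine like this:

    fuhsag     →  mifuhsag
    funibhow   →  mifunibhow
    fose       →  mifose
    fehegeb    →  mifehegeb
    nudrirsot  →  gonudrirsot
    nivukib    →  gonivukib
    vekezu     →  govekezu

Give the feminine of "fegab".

fehegeb and nivukib both end in -b yet inflect differently (mifehegeb, gonivukib), so the final letter is not what conditions the rule; the first letter is.
"fegab" begins with f-. The stems beginning with f- (fuhsag → mifuhsag, funibhow → mifunibhow, fose → mifose) add the prefix mi-.
The other pattern: stems beginning with n- or v- add the prefix go-.
So fegab → mifegab.

mifegab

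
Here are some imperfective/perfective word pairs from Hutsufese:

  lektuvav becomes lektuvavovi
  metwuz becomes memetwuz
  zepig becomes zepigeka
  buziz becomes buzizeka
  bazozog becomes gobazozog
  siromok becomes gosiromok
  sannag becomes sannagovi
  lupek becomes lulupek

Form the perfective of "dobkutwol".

zepig and bazozog both end in -g yet inflect differently (zepigeka, gobazozog), so the final letter is not what conditions the rule; the last vowel is.
"dobkutwol" has last vowel 'o'. The stems whose last vowel is 'o' (siromok → gosiromok, bazozog → gobazozog) add the prefix go-.
The other patterns: stems whose last vowel is 'i' add -eka; stems whose last vowel is 'a' add -ovi; stems whose last vowel is 'e' or 'u' repeat the first consonant+vowel as a prefix.
So dobkutwol → godobkutwol.

godobkutwol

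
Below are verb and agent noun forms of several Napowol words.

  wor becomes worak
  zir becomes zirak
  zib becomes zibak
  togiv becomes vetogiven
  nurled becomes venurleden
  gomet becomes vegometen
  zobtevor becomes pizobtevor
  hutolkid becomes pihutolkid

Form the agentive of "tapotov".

pitapotov

"tapotov" has 3 vowels. The stems with 3 vowels (zobtevor → pizobtevor, hutolkid → pihutolkid) add the prefix pi-.
So tapotov → pitapotov.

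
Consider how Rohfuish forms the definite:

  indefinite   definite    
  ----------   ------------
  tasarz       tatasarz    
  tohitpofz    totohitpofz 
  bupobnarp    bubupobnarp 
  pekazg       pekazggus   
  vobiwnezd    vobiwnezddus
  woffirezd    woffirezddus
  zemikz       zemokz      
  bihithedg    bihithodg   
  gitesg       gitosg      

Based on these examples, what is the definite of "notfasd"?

"notfasd" has second-to-last letter 's'. The one such stem in the data (gitesg → gitosg) changes the last vowel to 'o' (as do zemikz, bihithedg), so the same rule applies.
The other patterns: stems whose second-to-last letter is 'f' or 'r' repeat the first consonant+vowel as a prefix; stems whose second-to-last letter is 'z' double the final consonant and add -us.
So notfasd → notfosd.

notfosd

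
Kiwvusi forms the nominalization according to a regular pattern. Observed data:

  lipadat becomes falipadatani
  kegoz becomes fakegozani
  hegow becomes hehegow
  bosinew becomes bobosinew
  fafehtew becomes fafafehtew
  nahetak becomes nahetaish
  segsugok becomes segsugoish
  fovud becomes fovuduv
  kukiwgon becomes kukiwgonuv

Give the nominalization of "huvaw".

huhuvaw

kegoz and hegow both have last vowel 'o' yet inflect differently (fakegozani, hehegow), so the last vowel is not what conditions the rule; the final letter is.
"huvaw" ends in -w. The stems ending in -w (hegow → hehegow, bosinew → bobosinew, fafehtew → fafafehtew) repeat the first consonant+vowel as a prefix.
The other patterns: stems ending in -t or -z add fa- … -ani around the stem; stems ending in -k drop the final letter and add -ish; stems ending in -d or -n add -uv.
So huvaw → huhuvaw.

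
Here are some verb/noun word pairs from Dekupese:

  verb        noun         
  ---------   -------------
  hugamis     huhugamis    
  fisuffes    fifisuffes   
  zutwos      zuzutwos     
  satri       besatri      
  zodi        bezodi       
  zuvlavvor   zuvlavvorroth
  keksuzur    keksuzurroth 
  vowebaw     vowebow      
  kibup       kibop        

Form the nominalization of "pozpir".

"pozpir" ends in -r. The stems ending in -r (zuvlavvor → zuvlavvorroth, keksuzur → keksuzurroth) double the final consonant and add -oth.
The other patterns: stems ending in -s repeat the first consonant+vowel as a prefix; stems ending in -i add the prefix be-; stems ending in -p or -w change the last vowel to 'o'.
So pozpir → pozpirroth.

pozpirroth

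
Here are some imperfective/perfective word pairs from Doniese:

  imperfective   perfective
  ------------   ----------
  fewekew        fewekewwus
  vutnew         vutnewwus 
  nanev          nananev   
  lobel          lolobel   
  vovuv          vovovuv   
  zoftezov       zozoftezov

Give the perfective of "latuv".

fewekew and nanev both have last vowel 'e' yet inflect differently (fewekewwus, nananev), so the last vowel is not what conditions the rule; the final letter is.
"latuv" ends in -v. The stems ending in -v (nanev → nananev, vovuv → vovovuv, zoftezov → zozoftezov) repeat the first consonant+vowel as a prefix.
The other pattern: stems ending in -w double the final consonant and add -us.
So latuv → lalatuv.

lalatuv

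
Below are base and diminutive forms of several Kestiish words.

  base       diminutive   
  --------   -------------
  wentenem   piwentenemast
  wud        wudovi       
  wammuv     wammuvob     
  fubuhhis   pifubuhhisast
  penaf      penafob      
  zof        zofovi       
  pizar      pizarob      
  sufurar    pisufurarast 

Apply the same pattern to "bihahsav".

pibihahsavast

zof and penaf both end in -f yet inflect differently (zofovi, penafob), so the final letter is not what conditions the rule; the number of vowels is.
"bihahsav" has 3 vowels. The stems with 3 vowels (wentenem → piwentenemast, fubuhhis → pifubuhhisast, sufurar → pisufurarast) add pi- … -ast around the stem.
So bihahsav → pibihahsavast.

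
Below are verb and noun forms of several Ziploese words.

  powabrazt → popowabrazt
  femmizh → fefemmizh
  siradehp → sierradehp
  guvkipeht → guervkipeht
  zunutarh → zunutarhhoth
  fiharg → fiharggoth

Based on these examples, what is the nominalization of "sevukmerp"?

sevukmerppoth

"sevukmerp" has second-to-last letter 'r'. The stems whose second-to-last letter is 'r' (zunutarh → zunutarhhoth, fiharg → fiharggoth) double the final consonant and add -oth.
So sevukmerp → sevukmerppoth.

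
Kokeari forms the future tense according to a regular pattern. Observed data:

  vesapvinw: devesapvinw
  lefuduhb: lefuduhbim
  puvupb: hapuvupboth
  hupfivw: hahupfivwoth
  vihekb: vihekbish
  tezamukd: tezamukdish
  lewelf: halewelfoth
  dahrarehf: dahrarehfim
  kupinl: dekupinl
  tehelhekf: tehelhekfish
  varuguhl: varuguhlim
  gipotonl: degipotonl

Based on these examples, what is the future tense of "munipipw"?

hamunipipwoth

vihekb and lefuduhb both end in -b yet inflect differently (vihekbish, lefuduhbim), so the final letter is not what conditions the rule; the second-to-last letter is.
"munipipw" has second-to-last letter 'p'. The one such stem in the data (puvupb → hapuvupboth) adds ha- … -oth around the stem, so the same rule applies.
The other patterns: stems whose second-to-last letter is 'k' add -ish; stems whose second-to-last letter is 'h' add -im; stems whose second-to-last letter is 'n' add the prefix de-.
So munipipw → hamunipipwoth.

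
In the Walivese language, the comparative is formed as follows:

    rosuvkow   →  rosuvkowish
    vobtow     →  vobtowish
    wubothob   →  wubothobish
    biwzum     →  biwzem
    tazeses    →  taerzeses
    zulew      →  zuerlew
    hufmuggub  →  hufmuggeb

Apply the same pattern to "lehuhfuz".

lehuhfez

"lehuhfuz" has last vowel 'u'. The stems whose last vowel is 'u' (biwzum → biwzem, hufmuggub → hufmuggeb) change the last vowel to 'e'.
The other patterns: stems whose last vowel is 'o' add -ish; stems whose last vowel is 'e' insert -er- after the first vowel.
So lehuhfuz → lehuhfez.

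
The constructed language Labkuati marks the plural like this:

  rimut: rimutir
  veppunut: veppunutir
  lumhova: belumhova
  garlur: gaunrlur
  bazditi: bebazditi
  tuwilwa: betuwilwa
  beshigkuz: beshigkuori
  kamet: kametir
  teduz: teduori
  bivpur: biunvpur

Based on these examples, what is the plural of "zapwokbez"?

zapwokbeori

"zapwokbez" ends in -z. The stems ending in -z (beshigkuz → beshigkuori, teduz → teduori) drop the final letter and add -ori.
So zapwokbez → zapwokbeori.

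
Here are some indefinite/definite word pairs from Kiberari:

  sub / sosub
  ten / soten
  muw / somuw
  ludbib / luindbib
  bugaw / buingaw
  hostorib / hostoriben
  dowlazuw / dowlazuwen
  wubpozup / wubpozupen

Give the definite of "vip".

sovip

sub and ludbib both end in -b yet inflect differently (sosub, luindbib), so the final letter is not what conditions the rule; the number of vowels is.
"vip" has 1 vowel. The stems with 1 vowel (sub → sosub, ten → soten, muw → somuw) add the prefix so-.
The other patterns: stems with 2 vowels insert -in- after the first vowel; stems with 3 vowels add -en.
So vip → sovip.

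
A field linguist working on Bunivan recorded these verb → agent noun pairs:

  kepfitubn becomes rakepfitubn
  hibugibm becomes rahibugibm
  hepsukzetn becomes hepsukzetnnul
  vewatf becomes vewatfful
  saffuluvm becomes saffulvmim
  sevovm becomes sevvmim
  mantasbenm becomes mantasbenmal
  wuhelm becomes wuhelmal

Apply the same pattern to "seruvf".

servfim

kepfitubn and hepsukzetn both end in -n yet inflect differently (rakepfitubn, hepsukzetnnul), so the final letter is not what conditions the rule; the second-to-last letter is.
"seruvf" has second-to-last letter 'v'. The stems whose second-to-last letter is 'v' (saffuluvm → saffulvmim, sevovm → sevvmim) delete the last vowel and add -im.
The other patterns: stems whose second-to-last letter is 'b' add the prefix ra-; stems whose second-to-last letter is 't' double the final consonant and add -ul; stems whose second-to-last letter is 'l' or 'n' add -al.
So seruvf → servfim.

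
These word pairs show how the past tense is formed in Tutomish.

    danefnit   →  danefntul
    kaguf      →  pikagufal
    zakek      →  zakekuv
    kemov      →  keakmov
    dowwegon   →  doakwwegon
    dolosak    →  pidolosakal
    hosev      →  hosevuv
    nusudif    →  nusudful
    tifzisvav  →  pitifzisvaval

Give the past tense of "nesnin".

kemov and tifzisvav both end in -v yet inflect differently (keakmov, pitifzisvaval), so the final letter is not what conditions the rule; the last vowel is.
"nesnin" has last vowel 'i'. The stems whose last vowel is 'i' (danefnit → danefntul, nusudif → nusudful) delete the last vowel and add -ul.
So nesnin → nesnnul.

nesnnul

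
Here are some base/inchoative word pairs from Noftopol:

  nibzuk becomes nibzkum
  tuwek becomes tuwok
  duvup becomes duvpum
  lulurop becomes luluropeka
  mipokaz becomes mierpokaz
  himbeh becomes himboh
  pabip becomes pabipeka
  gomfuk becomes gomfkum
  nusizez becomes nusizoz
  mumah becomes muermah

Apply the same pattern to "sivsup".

sivspum

"sivsup" has last vowel 'u'. The stems whose last vowel is 'u' (nibzuk → nibzkum, gomfuk → gomfkum, duvup → duvpum) delete the last vowel and add -um.
The other patterns: stems whose last vowel is 'e' change the last vowel to 'o'; stems whose last vowel is 'a' insert -er- after the first vowel; stems whose last vowel is 'i' or 'o' add -eka.
So sivsup → sivspum.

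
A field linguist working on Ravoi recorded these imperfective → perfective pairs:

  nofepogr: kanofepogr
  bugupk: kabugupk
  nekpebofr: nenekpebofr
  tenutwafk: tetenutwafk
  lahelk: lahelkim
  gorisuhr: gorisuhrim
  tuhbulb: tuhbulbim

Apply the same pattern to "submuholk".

submuholkim

nofepogr and nekpebofr both end in -r yet inflect differently (kanofepogr, nenekpebofr), so the final letter is not what conditions the rule; the second-to-last letter is.
"submuholk" has second-to-last letter 'l'. The stems whose second-to-last letter is 'l' (lahelk → lahelkim, tuhbulb → tuhbulbim) add -im.
So submuholk → submuholkim.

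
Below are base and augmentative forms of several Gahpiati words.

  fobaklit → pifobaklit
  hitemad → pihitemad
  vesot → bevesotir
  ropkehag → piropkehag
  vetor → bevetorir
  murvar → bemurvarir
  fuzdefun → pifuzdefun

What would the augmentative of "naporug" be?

pinaporug

fobaklit and vesot both end in -t yet inflect differently (pifobaklit, bevesotir), so the final letter is not what conditions the rule; the number of vowels is.
"naporug" has 3 vowels. The stems with 3 vowels (hitemad → pihitemad, fobaklit → pifobaklit, fuzdefun → pifuzdefun) add the prefix pi-.
The other pattern: stems with 2 vowels add be- … -ir around the stem.
So naporug → pinaporug.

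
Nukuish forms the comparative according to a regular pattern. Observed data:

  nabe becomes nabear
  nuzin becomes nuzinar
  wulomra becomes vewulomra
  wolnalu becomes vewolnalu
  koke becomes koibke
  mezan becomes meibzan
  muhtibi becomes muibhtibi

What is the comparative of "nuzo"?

nuzoar

nabe and koke both end in -e yet inflect differently (nabear, koibke), so the final letter is not what conditions the rule; the first letter is.
"nuzo" begins with n-. The stems beginning with n- (nabe → nabear, nuzin → nuzinar) add -ar.
The other patterns: stems beginning with w- add the prefix ve-; stems beginning with k- or m- insert -ib- after the first vowel.
So nuzo → nuzoar.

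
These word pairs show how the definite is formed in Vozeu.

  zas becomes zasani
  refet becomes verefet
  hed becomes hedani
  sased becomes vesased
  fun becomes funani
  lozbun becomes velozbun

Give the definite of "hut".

hutani

"hut" has 1 vowel. The stems with 1 vowel (fun → funani, hed → hedani, zas → zasani) add -ani.
The other pattern: stems with 2 vowels add the prefix ve-.
So hut → hutani.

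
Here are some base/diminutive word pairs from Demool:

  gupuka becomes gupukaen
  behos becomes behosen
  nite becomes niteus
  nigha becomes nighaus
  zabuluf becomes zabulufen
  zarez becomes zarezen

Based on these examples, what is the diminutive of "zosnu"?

zosnuen

"zosnu" begins with z-. The stems beginning with z- (zabuluf → zabulufen, zarez → zarezen) add -en.
So zosnu → zosnuen.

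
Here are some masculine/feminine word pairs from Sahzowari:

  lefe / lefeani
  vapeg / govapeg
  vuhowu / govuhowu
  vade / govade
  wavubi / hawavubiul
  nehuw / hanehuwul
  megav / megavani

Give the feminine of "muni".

"muni" begins with m-. The one such stem in the data (megav → megavani) adds -ani, so the same rule applies.
The other patterns: stems beginning with v- add the prefix go-; stems beginning with n- or w- add ha- … -ul around the stem.
So muni → muniani.

muniani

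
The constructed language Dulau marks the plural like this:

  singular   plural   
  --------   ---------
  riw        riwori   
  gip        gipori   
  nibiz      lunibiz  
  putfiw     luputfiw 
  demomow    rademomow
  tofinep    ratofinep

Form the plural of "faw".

fawori

riw and putfiw both end in -w yet inflect differently (riwori, luputfiw), so the final letter is not what conditions the rule; the number of vowels is.
"faw" has 1 vowel. The stems with 1 vowel (riw → riwori, gip → gipori) add -ori.
So faw → fawori.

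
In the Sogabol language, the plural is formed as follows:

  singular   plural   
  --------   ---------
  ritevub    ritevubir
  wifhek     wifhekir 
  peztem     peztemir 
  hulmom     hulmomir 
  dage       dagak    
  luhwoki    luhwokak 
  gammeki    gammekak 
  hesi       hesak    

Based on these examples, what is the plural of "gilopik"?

wifhek and dage both have last vowel 'e' yet inflect differently (wifhekir, dagak), so the last vowel is not what conditions the rule; whether the stem ends in a vowel or a consonant is.
"gilopik" ends in a consonant. The stems ending in a consonant (ritevub → ritevubir, wifhek → wifhekir, peztem → peztemir) add -ir.
So gilopik → gilopikir.

gilopikir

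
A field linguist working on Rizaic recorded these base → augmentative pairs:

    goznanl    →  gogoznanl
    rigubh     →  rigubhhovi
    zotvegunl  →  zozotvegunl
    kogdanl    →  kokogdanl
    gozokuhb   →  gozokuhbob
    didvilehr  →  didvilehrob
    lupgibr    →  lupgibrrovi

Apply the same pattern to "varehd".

didvilehr and lupgibr both end in -r yet inflect differently (didvilehrob, lupgibrrovi), so the final letter is not what conditions the rule; the second-to-last letter is.
"varehd" has second-to-last letter 'h'. The stems whose second-to-last letter is 'h' (didvilehr → didvilehrob, gozokuhb → gozokuhbob) add -ob.
So varehd → varehdob.

varehdob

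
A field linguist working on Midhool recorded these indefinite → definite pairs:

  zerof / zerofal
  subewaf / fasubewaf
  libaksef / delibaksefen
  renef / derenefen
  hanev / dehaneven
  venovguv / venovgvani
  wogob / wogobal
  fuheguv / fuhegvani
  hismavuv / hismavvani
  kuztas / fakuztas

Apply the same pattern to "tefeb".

zerof and subewaf both end in -f yet inflect differently (zerofal, fasubewaf), so the final letter is not what conditions the rule; the last vowel is.
"tefeb" has last vowel 'e'. The stems whose last vowel is 'e' (hanev → dehaneven, libaksef → delibaksefen, renef → derenefen) add de- … -en around the stem.
The other patterns: stems whose last vowel is 'u' delete the last vowel and add -ani; stems whose last vowel is 'o' add -al; stems whose last vowel is 'a' add the prefix fa-.
So tefeb → detefeben.

detefeben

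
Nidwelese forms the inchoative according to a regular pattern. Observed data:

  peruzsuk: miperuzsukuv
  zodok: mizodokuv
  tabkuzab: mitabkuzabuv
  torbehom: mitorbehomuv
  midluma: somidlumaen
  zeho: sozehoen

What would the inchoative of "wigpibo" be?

sowigpiboen

tabkuzab and midluma both have last vowel 'a' yet inflect differently (mitabkuzabuv, somidlumaen), so the last vowel is not what conditions the rule; whether the stem ends in a vowel or a consonant is.
"wigpibo" ends in a vowel. The stems ending in a vowel (midluma → somidlumaen, zeho → sozehoen) add so- … -en around the stem.
The other pattern: stems ending in a consonant add mi- … -uv around the stem.
So wigpibo → sowigpiboen.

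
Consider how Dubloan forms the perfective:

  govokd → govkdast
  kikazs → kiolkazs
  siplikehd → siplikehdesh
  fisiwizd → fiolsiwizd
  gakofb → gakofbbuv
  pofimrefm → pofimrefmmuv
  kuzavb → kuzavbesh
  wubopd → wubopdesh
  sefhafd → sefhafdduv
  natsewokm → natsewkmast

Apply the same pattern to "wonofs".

wonofssuv

fisiwizd and govokd both end in -d yet inflect differently (fiolsiwizd, govkdast), so the final letter is not what conditions the rule; the second-to-last letter is.
"wonofs" has second-to-last letter 'f'. The stems whose second-to-last letter is 'f' (pofimrefm → pofimrefmmuv, gakofb → gakofbbuv, sefhafd → sefhafdduv) double the final consonant and add -uv.
The other patterns: stems whose second-to-last letter is 'z' insert -ol- after the first vowel; stems whose second-to-last letter is 'k' delete the last vowel and add -ast; stems whose second-to-last letter is 'h', 'p' or 'v' add -esh.
So wonofs → wonofssuv.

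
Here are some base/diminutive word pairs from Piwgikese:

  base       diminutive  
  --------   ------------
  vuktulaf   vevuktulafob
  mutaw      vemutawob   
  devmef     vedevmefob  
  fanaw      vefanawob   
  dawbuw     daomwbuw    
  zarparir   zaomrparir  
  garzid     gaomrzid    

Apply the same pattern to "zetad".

"zetad" has last vowel 'a'. The stems whose last vowel is 'a' (vuktulaf → vevuktulafob, mutaw → vemutawob, fanaw → vefanawob) add ve- … -ob around the stem.
The other pattern: stems whose last vowel is 'i' or 'u' insert -om- after the first vowel.
So zetad → vezetadob.

vezetadob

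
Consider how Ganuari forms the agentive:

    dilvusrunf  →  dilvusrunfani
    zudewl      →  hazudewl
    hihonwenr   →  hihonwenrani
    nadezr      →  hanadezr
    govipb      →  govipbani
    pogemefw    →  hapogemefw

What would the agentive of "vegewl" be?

havegewl

hihonwenr and nadezr both end in -r yet inflect differently (hihonwenrani, hanadezr), so the final letter is not what conditions the rule; the second-to-last letter is.
"vegewl" has second-to-last letter 'w'. The one such stem in the data (zudewl → hazudewl) adds the prefix ha-, so the same rule applies.
The other pattern: stems whose second-to-last letter is 'n' or 'p' add -ani.
So vegewl → havegewl.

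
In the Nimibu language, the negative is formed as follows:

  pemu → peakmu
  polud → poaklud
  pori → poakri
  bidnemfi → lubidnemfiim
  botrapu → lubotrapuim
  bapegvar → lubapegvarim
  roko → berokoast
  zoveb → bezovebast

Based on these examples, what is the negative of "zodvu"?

bezodvuast

"zodvu" begins with z-. The one such stem in the data (zoveb → bezovebast) adds be- … -ast around the stem, so the same rule applies.
The other patterns: stems beginning with p- insert -ak- after the first vowel; stems beginning with b- add lu- … -im around the stem.
So zodvu → bezodvuast.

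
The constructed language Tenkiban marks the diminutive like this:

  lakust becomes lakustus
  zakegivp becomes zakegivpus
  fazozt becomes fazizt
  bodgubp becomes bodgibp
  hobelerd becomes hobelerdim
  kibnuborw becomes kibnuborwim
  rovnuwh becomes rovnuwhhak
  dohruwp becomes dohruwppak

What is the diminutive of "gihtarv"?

gihtarvim

"gihtarv" has second-to-last letter 'r'. The stems whose second-to-last letter is 'r' (hobelerd → hobelerdim, kibnuborw → kibnuborwim) add -im.
So gihtarv → gihtarvim.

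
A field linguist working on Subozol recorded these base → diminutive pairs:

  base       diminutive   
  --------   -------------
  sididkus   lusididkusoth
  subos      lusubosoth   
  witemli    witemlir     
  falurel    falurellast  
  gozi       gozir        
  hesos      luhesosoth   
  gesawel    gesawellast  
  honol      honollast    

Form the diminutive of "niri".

nirir

honol and subos both have last vowel 'o' yet inflect differently (honollast, lusubosoth), so the last vowel is not what conditions the rule; the final letter is.
"niri" ends in -i. The stems ending in -i (gozi → gozir, witemli → witemlir) drop the final letter and add -ir.
The other patterns: stems ending in -l double the final consonant and add -ast; stems ending in -s add lu- … -oth around the stem.
So niri → nirir.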